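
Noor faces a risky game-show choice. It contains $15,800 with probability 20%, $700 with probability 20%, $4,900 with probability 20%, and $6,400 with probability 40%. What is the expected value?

$6,840

EV = 0.2 × 15800 + 0.2 × 700 + 0.2 × 4900 + 0.4 × 6400 = 3160 + 140 + 980 + 2560 = 6840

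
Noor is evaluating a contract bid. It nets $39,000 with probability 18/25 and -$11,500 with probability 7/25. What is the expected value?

EV = 18/25 × 39000 + 7/25 × (-11500) = 28080 − 3220 = 24860

$24,860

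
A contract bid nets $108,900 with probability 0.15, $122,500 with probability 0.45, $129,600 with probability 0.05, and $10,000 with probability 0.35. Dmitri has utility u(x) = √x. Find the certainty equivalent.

E[u] = 0.15·√108900 + 0.45·√122500 + 0.05·√129600 + 0.35·√10000 = 0.15·330 + 0.45·350 + 0.05·360 + 0.35·100 = 260
CE = (260)² = 67600

$67,600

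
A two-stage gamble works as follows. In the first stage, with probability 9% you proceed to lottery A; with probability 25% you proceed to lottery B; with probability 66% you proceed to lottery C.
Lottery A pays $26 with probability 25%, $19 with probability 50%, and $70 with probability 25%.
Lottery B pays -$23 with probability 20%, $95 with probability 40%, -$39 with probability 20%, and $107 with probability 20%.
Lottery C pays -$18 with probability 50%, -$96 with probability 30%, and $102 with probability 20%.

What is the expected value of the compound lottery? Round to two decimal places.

EV(A) = 0.25 × 26 + 0.5 × 19 + 0.25 × 70 = 6.5 + 9.5 + 17.5 = 33.5
EV(B) = 0.2 × (-23) + 0.4 × 95 + 0.2 × (-39) + 0.2 × 107 = -4.6 + 38 − 7.8 + 21.4 = 47
EV(C) = 0.5 × (-18) + 0.3 × (-96) + 0.2 × 102 = -9 − 28.8 + 20.4 = -17.4
Overall = 0.09 × 33.5 + 0.25 × 47 + 0.66 × (-17.4) = 3.015 + 11.75 − 11.484 = 3.281

$3.28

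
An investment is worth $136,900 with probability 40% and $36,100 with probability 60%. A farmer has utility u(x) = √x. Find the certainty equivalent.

$68,644

E[u] = 0.4·√136900 + 0.6·√36100 = 0.4·370 + 0.6·190 = 262
CE = (262)² = 68644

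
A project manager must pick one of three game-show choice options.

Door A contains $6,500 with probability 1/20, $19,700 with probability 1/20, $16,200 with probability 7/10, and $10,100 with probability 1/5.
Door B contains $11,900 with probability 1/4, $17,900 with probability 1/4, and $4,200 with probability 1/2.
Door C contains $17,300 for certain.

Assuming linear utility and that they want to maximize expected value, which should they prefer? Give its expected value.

Door A = 1/20 × 6500 + 1/20 × 19700 + 7/10 × 16200 + 1/5 × 10100 = 325 + 985 + 11340 + 2020 = 14670
Door B = 1/4 × 11900 + 1/4 × 17900 + 1/2 × 4200 = 2975 + 4475 + 2100 = 9550
Door C: 17300 (certain)

Door C ($17,300)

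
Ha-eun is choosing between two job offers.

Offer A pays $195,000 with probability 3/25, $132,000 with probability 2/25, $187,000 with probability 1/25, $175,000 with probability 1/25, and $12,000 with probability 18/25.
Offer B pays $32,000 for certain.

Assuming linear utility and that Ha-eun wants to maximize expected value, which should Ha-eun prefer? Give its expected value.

Offer A = 3/25 × 195000 + 2/25 × 132000 + 1/25 × 187000 + 1/25 × 175000 + 18/25 × 12000 = 23400 + 10560 + 7480 + 7000 + 8640 = 57080
Offer B: 32000 (certain)

Offer A ($57,080)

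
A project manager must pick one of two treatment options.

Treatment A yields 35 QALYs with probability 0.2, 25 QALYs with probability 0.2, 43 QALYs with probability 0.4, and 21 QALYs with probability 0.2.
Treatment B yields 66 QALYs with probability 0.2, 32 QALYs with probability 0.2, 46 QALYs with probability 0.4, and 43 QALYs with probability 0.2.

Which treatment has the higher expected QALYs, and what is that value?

Treatment A = 0.2 × 35 + 0.2 × 25 + 0.4 × 43 + 0.2 × 21 = 7 + 5 + 17.2 + 4.2 = 33.4
Treatment B = 0.2 × 66 + 0.2 × 32 + 0.4 × 46 + 0.2 × 43 = 13.2 + 6.4 + 18.4 + 8.6 = 46.6

Treatment B (46.6 QALYs)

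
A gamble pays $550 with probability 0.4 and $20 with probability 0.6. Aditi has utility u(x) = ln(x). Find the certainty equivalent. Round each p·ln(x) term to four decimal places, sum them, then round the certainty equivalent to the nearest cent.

$75.29

E[u] = 0.4·ln(550) + 0.6·ln(20) = 2.5240 + 1.7974 = 4.3214
CE = e^4.3214 ≈ 75.29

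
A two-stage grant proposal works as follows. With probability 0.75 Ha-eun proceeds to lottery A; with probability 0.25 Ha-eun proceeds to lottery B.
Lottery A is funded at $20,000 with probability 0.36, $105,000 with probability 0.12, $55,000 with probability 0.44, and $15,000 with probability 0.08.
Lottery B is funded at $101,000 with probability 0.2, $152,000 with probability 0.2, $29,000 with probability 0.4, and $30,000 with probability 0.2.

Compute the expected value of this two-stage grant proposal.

$50,950

EV(A) = 0.36 × 20000 + 0.12 × 105000 + 0.44 × 55000 + 0.08 × 15000 = 7200 + 12600 + 24200 + 1200 = 45200
EV(B) = 0.2 × 101000 + 0.2 × 152000 + 0.4 × 29000 + 0.2 × 30000 = 20200 + 30400 + 11600 + 6000 = 68200
Overall = 0.75 × 45200 + 0.25 × 68200 = 33900 + 17050 = 50950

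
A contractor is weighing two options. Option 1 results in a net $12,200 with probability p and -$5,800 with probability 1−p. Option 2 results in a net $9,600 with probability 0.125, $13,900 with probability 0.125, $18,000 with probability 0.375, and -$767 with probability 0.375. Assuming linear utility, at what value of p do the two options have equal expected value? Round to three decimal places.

p = 0.844

EV(Option 2) = 0.125 × 9600 + 0.125 × 13900 + 0.375 × 18000 + 0.375 × (-767) = 1200 + 1737.5 + 6750 − 287.625 = 9399.875
p·12200 + (1−p)·(-5800) = 9399.875
18000p − 5800 = 9399.875
p = (9399.875 + 5800) / 18000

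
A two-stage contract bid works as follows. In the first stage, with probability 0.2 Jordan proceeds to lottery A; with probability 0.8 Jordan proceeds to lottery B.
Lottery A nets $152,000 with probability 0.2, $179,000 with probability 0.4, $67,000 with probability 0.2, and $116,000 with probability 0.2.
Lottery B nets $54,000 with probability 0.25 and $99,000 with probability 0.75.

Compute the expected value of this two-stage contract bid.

EV(A) = 0.2 × 152000 + 0.4 × 179000 + 0.2 × 67000 + 0.2 × 116000 = 30400 + 71600 + 13400 + 23200 = 138600
EV(B) = 0.25 × 54000 + 0.75 × 99000 = 13500 + 74250 = 87750
Overall = 0.2 × 138600 + 0.8 × 87750 = 27720 + 70200 = 97920

$97,920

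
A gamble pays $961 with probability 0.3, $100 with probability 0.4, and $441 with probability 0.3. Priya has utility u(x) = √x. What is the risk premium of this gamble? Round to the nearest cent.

$76.44

E[u] = 0.3·√961 + 0.4·√100 + 0.3·√441 = 0.3·31 + 0.4·10 + 0.3·21 = 19.6
CE = (19.6)² = 384.16
Risk premium = EV − CE = 460.6 − 384.16 = 76.44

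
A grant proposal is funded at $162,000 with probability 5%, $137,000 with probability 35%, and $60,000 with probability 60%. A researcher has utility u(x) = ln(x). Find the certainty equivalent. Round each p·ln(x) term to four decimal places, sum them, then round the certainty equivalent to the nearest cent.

$84,187.35

E[u] = 0.05·ln(162000) + 0.35·ln(137000) + 0.6·ln(60000) = 0.5998 + 4.1397 + 6.6013 = 11.3408
CE = e^11.3408 ≈ 84187.35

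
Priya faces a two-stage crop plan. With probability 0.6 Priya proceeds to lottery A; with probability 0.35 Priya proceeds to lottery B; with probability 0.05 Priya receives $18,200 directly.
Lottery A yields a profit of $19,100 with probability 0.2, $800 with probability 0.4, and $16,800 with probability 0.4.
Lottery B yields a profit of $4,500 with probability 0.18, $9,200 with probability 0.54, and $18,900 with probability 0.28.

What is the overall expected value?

$11,300.50

EV(A) = 0.2 × 19100 + 0.4 × 800 + 0.4 × 16800 = 3820 + 320 + 6720 = 10860
EV(B) = 0.18 × 4500 + 0.54 × 9200 + 0.28 × 18900 = 810 + 4968 + 5292 = 11070
Branch C: 18200 (certain)
Overall = 0.6 × 10860 + 0.35 × 11070 + 0.05 × 18200 = 6516 + 3874.5 + 910 = 11300.5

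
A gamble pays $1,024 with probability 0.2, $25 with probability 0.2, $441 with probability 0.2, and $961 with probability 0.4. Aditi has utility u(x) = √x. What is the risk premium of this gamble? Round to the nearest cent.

$106.40

E[u] = 0.2·√1024 + 0.2·√25 + 0.2·√441 + 0.4·√961 = 0.2·32 + 0.2·5 + 0.2·21 + 0.4·31 = 24
CE = (24)² = 576
Risk premium = EV − CE = 682.4 − 576 = 106.4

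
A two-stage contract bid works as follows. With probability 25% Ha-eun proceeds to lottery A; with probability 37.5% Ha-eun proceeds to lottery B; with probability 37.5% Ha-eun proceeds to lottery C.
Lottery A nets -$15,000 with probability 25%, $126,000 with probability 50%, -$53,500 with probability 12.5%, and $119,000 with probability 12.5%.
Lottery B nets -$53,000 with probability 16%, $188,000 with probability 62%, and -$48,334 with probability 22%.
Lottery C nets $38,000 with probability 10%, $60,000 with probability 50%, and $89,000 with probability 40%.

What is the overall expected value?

EV(A) = 0.25 × (-15000) + 0.5 × 126000 + 0.125 × (-53500) + 0.125 × 119000 = -3750 + 63000 − 6687.5 + 14875 = 67437.5
EV(B) = 0.16 × (-53000) + 0.62 × 188000 + 0.22 × (-48334) = -8480 + 116560 − 10633.48 = 97446.52
EV(C) = 0.1 × 38000 + 0.5 × 60000 + 0.4 × 89000 = 3800 + 30000 + 35600 = 69400
Overall = 0.25 × 67437.5 + 0.375 × 97446.52 + 0.375 × 69400 = 16859.375 + 36542.445 + 26025 = 79426.82

$79,426.82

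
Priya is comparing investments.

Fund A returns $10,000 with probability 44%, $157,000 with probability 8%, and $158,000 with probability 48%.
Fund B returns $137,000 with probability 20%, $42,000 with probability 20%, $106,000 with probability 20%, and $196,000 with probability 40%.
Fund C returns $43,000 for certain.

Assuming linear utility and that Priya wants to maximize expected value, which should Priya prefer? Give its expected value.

Fund A = 0.44 × 10000 + 0.08 × 157000 + 0.48 × 158000 = 4400 + 12560 + 75840 = 92800
Fund B = 0.2 × 137000 + 0.2 × 42000 + 0.2 × 106000 + 0.4 × 196000 = 27400 + 8400 + 21200 + 78400 = 135400
Fund C: 43000 (certain)

Fund B ($135,400)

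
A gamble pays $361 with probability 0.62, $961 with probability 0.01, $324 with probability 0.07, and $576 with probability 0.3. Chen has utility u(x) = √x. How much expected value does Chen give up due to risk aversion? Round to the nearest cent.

$6.61

E[u] = 0.62·√361 + 0.01·√961 + 0.07·√324 + 0.3·√576 = 0.62·19 + 0.01·31 + 0.07·18 + 0.3·24 = 20.55
CE = (20.55)² = 422.3025
Risk premium = EV − CE = 428.91 − 422.3025 = 6.6075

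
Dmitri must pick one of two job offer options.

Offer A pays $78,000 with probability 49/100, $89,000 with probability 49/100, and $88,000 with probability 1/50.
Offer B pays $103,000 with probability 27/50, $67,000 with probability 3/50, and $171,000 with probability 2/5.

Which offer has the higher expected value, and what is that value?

Offer B ($128,040)

Offer A = 49/100 × 78000 + 49/100 × 89000 + 1/50 × 88000 = 38220 + 43610 + 1760 = 83590
Offer B = 27/50 × 103000 + 3/50 × 67000 + 2/5 × 171000 = 55620 + 4020 + 68400 = 128040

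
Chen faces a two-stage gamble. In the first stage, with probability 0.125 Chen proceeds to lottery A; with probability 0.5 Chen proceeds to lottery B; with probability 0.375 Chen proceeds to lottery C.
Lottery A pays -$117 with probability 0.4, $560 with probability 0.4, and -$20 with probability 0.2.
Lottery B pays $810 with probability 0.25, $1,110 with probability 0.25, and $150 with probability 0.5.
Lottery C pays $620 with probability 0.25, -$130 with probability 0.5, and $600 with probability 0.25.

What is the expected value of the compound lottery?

EV(A) = 0.4 × (-117) + 0.4 × 560 + 0.2 × (-20) = -46.8 + 224 − 4 = 173.2
EV(B) = 0.25 × 810 + 0.25 × 1110 + 0.5 × 150 = 202.5 + 277.5 + 75 = 555
EV(C) = 0.25 × 620 + 0.5 × (-130) + 0.25 × 600 = 155 − 65 + 150 = 240
Overall = 0.125 × 173.2 + 0.5 × 555 + 0.375 × 240 = 21.65 + 277.5 + 90 = 389.15

$389.15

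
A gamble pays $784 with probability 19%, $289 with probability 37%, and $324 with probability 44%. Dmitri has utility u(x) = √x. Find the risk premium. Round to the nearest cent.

E[u] = 0.19·√784 + 0.37·√289 + 0.44·√324 = 0.19·28 + 0.37·17 + 0.44·18 = 19.53
CE = (19.53)² = 381.4209
Risk premium = EV − CE = 398.45 − 381.4209 = 17.0291

$17.03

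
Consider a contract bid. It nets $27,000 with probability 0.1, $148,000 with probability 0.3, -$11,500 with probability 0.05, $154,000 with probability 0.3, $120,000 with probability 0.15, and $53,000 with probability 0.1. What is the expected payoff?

$116,025

EV = 0.1 × 27000 + 0.3 × 148000 + 0.05 × (-11500) + 0.3 × 154000 + 0.15 × 120000 + 0.1 × 53000 = 2700 + 44400 − 575 + 46200 + 18000 + 5300 = 116025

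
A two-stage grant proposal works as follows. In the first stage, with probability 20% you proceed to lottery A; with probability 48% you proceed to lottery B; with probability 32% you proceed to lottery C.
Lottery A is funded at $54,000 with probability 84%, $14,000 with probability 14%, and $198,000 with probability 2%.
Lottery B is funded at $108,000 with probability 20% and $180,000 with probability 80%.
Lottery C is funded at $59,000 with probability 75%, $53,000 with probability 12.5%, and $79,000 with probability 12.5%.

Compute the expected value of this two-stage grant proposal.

$109,184

EV(A) = 0.84 × 54000 + 0.14 × 14000 + 0.02 × 198000 = 45360 + 1960 + 3960 = 51280
EV(B) = 0.2 × 108000 + 0.8 × 180000 = 21600 + 144000 = 165600
EV(C) = 0.75 × 59000 + 0.125 × 53000 + 0.125 × 79000 = 44250 + 6625 + 9875 = 60750
Overall = 0.2 × 51280 + 0.48 × 165600 + 0.32 × 60750 = 10256 + 79488 + 19440 = 109184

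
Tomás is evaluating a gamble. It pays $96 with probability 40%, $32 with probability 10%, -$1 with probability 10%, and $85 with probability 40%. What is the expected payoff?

$75.50

EV = 0.4 × 96 + 0.1 × 32 + 0.1 × (-1) + 0.4 × 85 = 38.4 + 3.2 − 0.1 + 34 = 75.5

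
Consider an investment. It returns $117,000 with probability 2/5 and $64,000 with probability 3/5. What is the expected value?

EV = 2/5 × 117000 + 3/5 × 64000 = 46800 + 38400 = 85200

$85,200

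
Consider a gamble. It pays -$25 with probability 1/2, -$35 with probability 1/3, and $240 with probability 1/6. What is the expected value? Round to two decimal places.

$15.83

EV = 1/2 × (-25) + 1/3 × (-35) + 1/6 × 240 = -12.5 − 11.6667 + 40 = 15.8333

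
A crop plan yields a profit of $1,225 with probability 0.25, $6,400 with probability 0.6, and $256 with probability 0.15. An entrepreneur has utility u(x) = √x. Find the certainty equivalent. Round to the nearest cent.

E[u] = 0.25·√1225 + 0.6·√6400 + 0.15·√256 = 0.25·35 + 0.6·80 + 0.15·16 = 59.15
CE = (59.15)² = 3498.7225

$3,498.72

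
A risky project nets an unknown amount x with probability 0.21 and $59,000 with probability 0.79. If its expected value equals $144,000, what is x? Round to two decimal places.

0.21·x + 0.79·59000 = 144000
0.21·x = 144000 − 46610 = 97390
x = 97390 / 0.21 = 463761.9048

x = $463,761.90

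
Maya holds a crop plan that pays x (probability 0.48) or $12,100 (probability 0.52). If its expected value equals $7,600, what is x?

0.48·x + 0.52·12100 = 7600
0.48·x = 7600 − 6292 = 1308
x = 1308 / 0.48 = 2725

x = $2,725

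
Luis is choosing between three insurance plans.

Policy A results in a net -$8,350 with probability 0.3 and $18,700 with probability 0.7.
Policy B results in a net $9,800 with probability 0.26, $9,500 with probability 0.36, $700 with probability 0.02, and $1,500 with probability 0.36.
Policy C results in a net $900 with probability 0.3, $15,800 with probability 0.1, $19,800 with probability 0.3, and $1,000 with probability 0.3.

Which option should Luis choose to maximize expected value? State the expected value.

Policy A = 0.3 × (-8350) + 0.7 × 18700 = -2505 + 13090 = 10585
Policy B = 0.26 × 9800 + 0.36 × 9500 + 0.02 × 700 + 0.36 × 1500 = 2548 + 3420 + 14 + 540 = 6522
Policy C = 0.3 × 900 + 0.1 × 15800 + 0.3 × 19800 + 0.3 × 1000 = 270 + 1580 + 5940 + 300 = 8090

Policy A ($10,585)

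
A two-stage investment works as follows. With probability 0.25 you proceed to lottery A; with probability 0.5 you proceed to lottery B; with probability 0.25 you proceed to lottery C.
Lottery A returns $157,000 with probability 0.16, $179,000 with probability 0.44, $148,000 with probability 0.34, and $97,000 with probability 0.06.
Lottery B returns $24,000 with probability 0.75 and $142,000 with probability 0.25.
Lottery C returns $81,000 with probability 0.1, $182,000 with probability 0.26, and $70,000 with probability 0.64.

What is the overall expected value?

$91,810

EV(A) = 0.16 × 157000 + 0.44 × 179000 + 0.34 × 148000 + 0.06 × 97000 = 25120 + 78760 + 50320 + 5820 = 160020
EV(B) = 0.75 × 24000 + 0.25 × 142000 = 18000 + 35500 = 53500
EV(C) = 0.1 × 81000 + 0.26 × 182000 + 0.64 × 70000 = 8100 + 47320 + 44800 = 100220
Overall = 0.25 × 160020 + 0.5 × 53500 + 0.25 × 100220 = 40005 + 26750 + 25055 = 91810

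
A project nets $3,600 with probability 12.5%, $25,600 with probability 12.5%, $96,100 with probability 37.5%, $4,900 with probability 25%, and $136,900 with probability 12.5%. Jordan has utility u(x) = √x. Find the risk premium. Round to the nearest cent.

$14,968.75

E[u] = 0.125·√3600 + 0.125·√25600 + 0.375·√96100 + 0.25·√4900 + 0.125·√136900 = 0.125·60 + 0.125·160 + 0.375·310 + 0.25·70 + 0.125·370 = 207.5
CE = (207.5)² = 43056.25
Risk premium = EV − CE = 58025 − 43056.25 = 14968.75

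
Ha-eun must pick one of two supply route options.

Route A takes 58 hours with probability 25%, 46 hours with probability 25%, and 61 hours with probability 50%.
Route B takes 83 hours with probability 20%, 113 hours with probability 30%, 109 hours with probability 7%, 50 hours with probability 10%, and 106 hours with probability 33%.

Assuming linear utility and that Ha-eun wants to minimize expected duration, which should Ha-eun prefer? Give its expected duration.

Route A (56.5 hours)

Route A = 0.25 × 58 + 0.25 × 46 + 0.5 × 61 = 14.5 + 11.5 + 30.5 = 56.5
Route B = 0.2 × 83 + 0.3 × 113 + 0.07 × 109 + 0.1 × 50 + 0.33 × 106 = 16.6 + 33.9 + 7.63 + 5 + 34.98 = 98.11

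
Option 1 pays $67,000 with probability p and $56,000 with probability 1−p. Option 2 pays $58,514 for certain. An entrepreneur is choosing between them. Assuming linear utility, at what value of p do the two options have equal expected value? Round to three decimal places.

p·67000 + (1−p)·56000 = 58514
11000p + 56000 = 58514
p = (58514 − 56000) / 11000

p = 0.229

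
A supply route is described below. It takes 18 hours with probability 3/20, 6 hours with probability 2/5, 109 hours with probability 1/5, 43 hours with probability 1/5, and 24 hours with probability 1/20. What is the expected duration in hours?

36.7 hours

EV = 3/20 × 18 + 2/5 × 6 + 1/5 × 109 + 1/5 × 43 + 1/20 × 24 = 2.7 + 2.4 + 21.8 + 8.6 + 1.2 = 36.7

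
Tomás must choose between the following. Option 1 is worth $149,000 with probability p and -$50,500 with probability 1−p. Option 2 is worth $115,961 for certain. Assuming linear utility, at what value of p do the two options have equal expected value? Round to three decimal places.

p·149000 + (1−p)·(-50500) = 115961
199500p − 50500 = 115961
p = (115961 + 50500) / 199500

p = 0.834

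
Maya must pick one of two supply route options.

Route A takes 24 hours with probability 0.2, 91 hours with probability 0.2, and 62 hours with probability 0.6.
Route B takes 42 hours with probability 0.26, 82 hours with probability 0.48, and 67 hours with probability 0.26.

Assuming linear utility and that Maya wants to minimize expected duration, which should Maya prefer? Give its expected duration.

Route A = 0.2 × 24 + 0.2 × 91 + 0.6 × 62 = 4.8 + 18.2 + 37.2 = 60.2
Route B = 0.26 × 42 + 0.48 × 82 + 0.26 × 67 = 10.92 + 39.36 + 17.42 = 67.7

Route A (60.2 hours)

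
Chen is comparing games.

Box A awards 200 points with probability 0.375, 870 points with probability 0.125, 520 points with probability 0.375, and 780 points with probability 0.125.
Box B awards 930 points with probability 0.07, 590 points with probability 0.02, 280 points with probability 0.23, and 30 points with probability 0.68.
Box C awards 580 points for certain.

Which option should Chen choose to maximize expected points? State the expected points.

Box C (580 points)

Box A = 0.375 × 200 + 0.125 × 870 + 0.375 × 520 + 0.125 × 780 = 75 + 108.75 + 195 + 97.5 = 476.25
Box B = 0.07 × 930 + 0.02 × 590 + 0.23 × 280 + 0.68 × 30 = 65.1 + 11.8 + 64.4 + 20.4 = 161.7
Box C: 580 (certain)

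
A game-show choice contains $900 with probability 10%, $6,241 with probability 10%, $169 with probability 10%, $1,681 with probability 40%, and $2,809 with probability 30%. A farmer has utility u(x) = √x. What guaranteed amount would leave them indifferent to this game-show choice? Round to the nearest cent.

$1,980.25

E[u] = 0.1·√900 + 0.1·√6241 + 0.1·√169 + 0.4·√1681 + 0.3·√2809 = 0.1·30 + 0.1·79 + 0.1·13 + 0.4·41 + 0.3·53 = 44.5
CE = (44.5)² = 1980.25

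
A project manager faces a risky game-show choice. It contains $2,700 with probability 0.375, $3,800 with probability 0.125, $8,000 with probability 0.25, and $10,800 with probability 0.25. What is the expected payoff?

$6,187.50

EV = 0.375 × 2700 + 0.125 × 3800 + 0.25 × 8000 + 0.25 × 10800 = 1012.5 + 475 + 2000 + 2700 = 6187.5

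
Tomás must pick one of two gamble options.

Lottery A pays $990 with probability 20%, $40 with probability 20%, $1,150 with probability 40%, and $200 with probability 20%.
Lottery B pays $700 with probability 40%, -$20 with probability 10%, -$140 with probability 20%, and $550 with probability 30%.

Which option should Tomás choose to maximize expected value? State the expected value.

Lottery A ($706)

Lottery A = 0.2 × 990 + 0.2 × 40 + 0.4 × 1150 + 0.2 × 200 = 198 + 8 + 460 + 40 = 706
Lottery B = 0.4 × 700 + 0.1 × (-20) + 0.2 × (-140) + 0.3 × 550 = 280 − 2 − 28 + 165 = 415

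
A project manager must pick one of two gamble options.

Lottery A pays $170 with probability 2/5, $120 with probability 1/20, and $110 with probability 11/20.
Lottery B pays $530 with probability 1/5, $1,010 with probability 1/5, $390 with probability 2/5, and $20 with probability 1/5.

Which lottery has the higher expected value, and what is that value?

Lottery B ($468)

Lottery A = 2/5 × 170 + 1/20 × 120 + 11/20 × 110 = 68 + 6 + 60.5 = 134.5
Lottery B = 1/5 × 530 + 1/5 × 1010 + 2/5 × 390 + 1/5 × 20 = 106 + 202 + 156 + 4 = 468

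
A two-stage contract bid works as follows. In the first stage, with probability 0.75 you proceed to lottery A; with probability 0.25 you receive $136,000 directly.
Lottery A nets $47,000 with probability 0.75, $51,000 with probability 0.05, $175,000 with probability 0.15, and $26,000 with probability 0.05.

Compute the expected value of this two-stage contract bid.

$83,012.50

EV(A) = 0.75 × 47000 + 0.05 × 51000 + 0.15 × 175000 + 0.05 × 26000 = 35250 + 2550 + 26250 + 1300 = 65350
Branch B: 136000 (certain)
Overall = 0.75 × 65350 + 0.25 × 136000 = 49012.5 + 34000 = 83012.5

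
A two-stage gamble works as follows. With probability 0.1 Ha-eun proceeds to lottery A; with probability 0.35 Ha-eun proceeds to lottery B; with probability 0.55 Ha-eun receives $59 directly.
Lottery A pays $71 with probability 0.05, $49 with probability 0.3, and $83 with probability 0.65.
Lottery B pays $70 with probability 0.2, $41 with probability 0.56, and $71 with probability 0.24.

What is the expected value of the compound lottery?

EV(A) = 0.05 × 71 + 0.3 × 49 + 0.65 × 83 = 3.55 + 14.7 + 53.95 = 72.2
EV(B) = 0.2 × 70 + 0.56 × 41 + 0.24 × 71 = 14 + 22.96 + 17.04 = 54
Branch C: 59 (certain)
Overall = 0.1 × 72.2 + 0.35 × 54 + 0.55 × 59 = 7.22 + 18.9 + 32.45 = 58.57

$58.57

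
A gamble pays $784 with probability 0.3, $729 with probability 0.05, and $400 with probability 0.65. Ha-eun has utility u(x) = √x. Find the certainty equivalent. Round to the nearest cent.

E[u] = 0.3·√784 + 0.05·√729 + 0.65·√400 = 0.3·28 + 0.05·27 + 0.65·20 = 22.75
CE = (22.75)² = 517.5625

$517.56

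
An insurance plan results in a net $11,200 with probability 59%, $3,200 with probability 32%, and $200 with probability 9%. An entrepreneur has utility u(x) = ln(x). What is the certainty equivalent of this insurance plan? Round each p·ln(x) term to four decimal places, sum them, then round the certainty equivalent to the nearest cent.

E[u] = 0.59·ln(11200) + 0.32·ln(3200) + 0.09·ln(200) = 5.5010 + 2.5827 + 0.4768 = 8.5605
CE = e^8.5605 ≈ 5221.29

$5,221.29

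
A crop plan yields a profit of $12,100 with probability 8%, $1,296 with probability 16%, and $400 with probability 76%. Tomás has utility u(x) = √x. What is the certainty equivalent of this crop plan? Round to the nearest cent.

$885.66

E[u] = 0.08·√12100 + 0.16·√1296 + 0.76·√400 = 0.08·110 + 0.16·36 + 0.76·20 = 29.76
CE = (29.76)² = 885.6576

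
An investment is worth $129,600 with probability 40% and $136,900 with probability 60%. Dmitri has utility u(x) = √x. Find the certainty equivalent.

E[u] = 0.4·√129600 + 0.6·√136900 = 0.4·360 + 0.6·370 = 366
CE = (366)² = 133956

$133,956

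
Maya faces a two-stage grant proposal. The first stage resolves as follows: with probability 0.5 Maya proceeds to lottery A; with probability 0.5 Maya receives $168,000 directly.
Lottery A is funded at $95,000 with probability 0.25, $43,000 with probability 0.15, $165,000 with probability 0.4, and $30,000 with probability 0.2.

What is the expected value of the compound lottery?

EV(A) = 0.25 × 95000 + 0.15 × 43000 + 0.4 × 165000 + 0.2 × 30000 = 23750 + 6450 + 66000 + 6000 = 102200
Branch B: 168000 (certain)
Overall = 0.5 × 102200 + 0.5 × 168000 = 51100 + 84000 = 135100

$135,100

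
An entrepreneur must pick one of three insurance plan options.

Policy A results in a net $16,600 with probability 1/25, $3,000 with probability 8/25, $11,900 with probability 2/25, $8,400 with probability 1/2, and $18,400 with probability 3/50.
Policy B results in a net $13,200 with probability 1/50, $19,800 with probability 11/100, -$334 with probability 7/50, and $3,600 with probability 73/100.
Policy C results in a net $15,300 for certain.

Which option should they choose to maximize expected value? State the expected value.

Policy C ($15,300)

Policy A = 1/25 × 16600 + 8/25 × 3000 + 2/25 × 11900 + 1/2 × 8400 + 3/50 × 18400 = 664 + 960 + 952 + 4200 + 1104 = 7880
Policy B = 1/50 × 13200 + 11/100 × 19800 + 7/50 × (-334) + 73/100 × 3600 = 264 + 2178 − 46.76 + 2628 = 5023.24
Policy C: 15300 (certain)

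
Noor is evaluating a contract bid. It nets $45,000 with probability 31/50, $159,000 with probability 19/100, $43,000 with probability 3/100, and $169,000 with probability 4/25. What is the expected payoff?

EV = 31/50 × 45000 + 19/100 × 159000 + 3/100 × 43000 + 4/25 × 169000 = 27900 + 30210 + 1290 + 27040 = 86440

$86,440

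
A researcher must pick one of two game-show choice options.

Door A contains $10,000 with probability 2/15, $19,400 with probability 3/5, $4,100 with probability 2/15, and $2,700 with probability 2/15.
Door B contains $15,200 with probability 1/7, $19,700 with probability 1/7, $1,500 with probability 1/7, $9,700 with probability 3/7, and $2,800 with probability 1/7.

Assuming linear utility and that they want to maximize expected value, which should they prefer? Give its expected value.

Door A ($13,880)

Door A = 2/15 × 10000 + 3/5 × 19400 + 2/15 × 4100 + 2/15 × 2700 = 1333.3333 + 11640 + 546.6667 + 360 = 13880
Door B = 1/7 × 15200 + 1/7 × 19700 + 1/7 × 1500 + 3/7 × 9700 + 1/7 × 2800 = 2171.4286 + 2814.2857 + 214.2857 + 4157.1429 + 400 = 9757.1429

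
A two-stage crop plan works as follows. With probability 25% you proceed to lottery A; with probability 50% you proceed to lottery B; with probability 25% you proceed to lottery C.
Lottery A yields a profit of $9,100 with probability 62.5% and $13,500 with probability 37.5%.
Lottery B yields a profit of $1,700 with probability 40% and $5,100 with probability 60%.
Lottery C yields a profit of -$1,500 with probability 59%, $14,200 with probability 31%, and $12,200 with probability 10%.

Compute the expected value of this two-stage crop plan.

$5,741.75

EV(A) = 0.625 × 9100 + 0.375 × 13500 = 5687.5 + 5062.5 = 10750
EV(B) = 0.4 × 1700 + 0.6 × 5100 = 680 + 3060 = 3740
EV(C) = 0.59 × (-1500) + 0.31 × 14200 + 0.1 × 12200 = -885 + 4402 + 1220 = 4737
Overall = 0.25 × 10750 + 0.5 × 3740 + 0.25 × 4737 = 2687.5 + 1870 + 1184.25 = 5741.75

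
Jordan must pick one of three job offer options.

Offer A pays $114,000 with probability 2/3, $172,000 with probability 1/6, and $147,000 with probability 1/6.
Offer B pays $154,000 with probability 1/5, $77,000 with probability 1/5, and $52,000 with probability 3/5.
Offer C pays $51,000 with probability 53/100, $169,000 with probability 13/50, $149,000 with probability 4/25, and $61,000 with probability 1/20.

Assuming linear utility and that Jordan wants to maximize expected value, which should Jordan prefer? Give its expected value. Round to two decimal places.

Offer A = 2/3 × 114000 + 1/6 × 172000 + 1/6 × 147000 = 76000 + 28666.6667 + 24500 = 129166.6667
Offer B = 1/5 × 154000 + 1/5 × 77000 + 3/5 × 52000 = 30800 + 15400 + 31200 = 77400
Offer C = 53/100 × 51000 + 13/50 × 169000 + 4/25 × 149000 + 1/20 × 61000 = 27030 + 43940 + 23840 + 3050 = 97860

Offer A ($129,166.67)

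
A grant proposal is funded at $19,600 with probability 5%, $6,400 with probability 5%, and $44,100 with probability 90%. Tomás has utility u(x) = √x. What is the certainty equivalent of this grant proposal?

$40,000

E[u] = 0.05·√19600 + 0.05·√6400 + 0.9·√44100 = 0.05·140 + 0.05·80 + 0.9·210 = 200
CE = (200)² = 40000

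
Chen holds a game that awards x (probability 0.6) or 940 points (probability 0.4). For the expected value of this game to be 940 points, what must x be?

x = 940 points

0.6·x + 0.4·940 = 940
0.6·x = 940 − 376 = 564
x = 564 / 0.6 = 940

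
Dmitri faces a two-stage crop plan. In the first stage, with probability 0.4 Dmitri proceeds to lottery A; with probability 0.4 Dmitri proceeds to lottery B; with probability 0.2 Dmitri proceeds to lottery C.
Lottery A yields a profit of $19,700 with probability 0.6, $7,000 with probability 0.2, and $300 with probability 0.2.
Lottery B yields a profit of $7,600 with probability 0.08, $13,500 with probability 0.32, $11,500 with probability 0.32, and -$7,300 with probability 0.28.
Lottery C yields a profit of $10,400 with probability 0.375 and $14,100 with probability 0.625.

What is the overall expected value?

EV(A) = 0.6 × 19700 + 0.2 × 7000 + 0.2 × 300 = 11820 + 1400 + 60 = 13280
EV(B) = 0.08 × 7600 + 0.32 × 13500 + 0.32 × 11500 + 0.28 × (-7300) = 608 + 4320 + 3680 − 2044 = 6564
EV(C) = 0.375 × 10400 + 0.625 × 14100 = 3900 + 8812.5 = 12712.5
Overall = 0.4 × 13280 + 0.4 × 6564 + 0.2 × 12712.5 = 5312 + 2625.6 + 2542.5 = 10480.1

$10,480.10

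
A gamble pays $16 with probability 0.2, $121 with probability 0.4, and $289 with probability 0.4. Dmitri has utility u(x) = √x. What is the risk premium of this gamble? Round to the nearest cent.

$23.20

E[u] = 0.2·√16 + 0.4·√121 + 0.4·√289 = 0.2·4 + 0.4·11 + 0.4·17 = 12
CE = (12)² = 144
Risk premium = EV − CE = 167.2 − 144 = 23.2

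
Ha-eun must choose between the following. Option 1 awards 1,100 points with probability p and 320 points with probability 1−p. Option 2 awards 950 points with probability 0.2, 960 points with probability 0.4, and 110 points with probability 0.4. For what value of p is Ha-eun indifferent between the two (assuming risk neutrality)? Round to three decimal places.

EV(Option 2) = 0.2 × 950 + 0.4 × 960 + 0.4 × 110 = 190 + 384 + 44 = 618
p·1100 + (1−p)·320 = 618
780p + 320 = 618
p = (618 − 320) / 780

p = 0.382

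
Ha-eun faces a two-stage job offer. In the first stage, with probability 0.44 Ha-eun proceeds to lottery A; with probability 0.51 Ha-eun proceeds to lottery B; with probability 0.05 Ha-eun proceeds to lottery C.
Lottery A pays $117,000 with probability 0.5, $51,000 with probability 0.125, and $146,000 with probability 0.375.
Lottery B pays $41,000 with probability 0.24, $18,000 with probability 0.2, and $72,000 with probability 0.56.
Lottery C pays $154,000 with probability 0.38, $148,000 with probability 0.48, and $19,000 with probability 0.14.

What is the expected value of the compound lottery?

EV(A) = 0.5 × 117000 + 0.125 × 51000 + 0.375 × 146000 = 58500 + 6375 + 54750 = 119625
EV(B) = 0.24 × 41000 + 0.2 × 18000 + 0.56 × 72000 = 9840 + 3600 + 40320 = 53760
EV(C) = 0.38 × 154000 + 0.48 × 148000 + 0.14 × 19000 = 58520 + 71040 + 2660 = 132220
Overall = 0.44 × 119625 + 0.51 × 53760 + 0.05 × 132220 = 52635 + 27417.6 + 6611 = 86663.6

$86,663.60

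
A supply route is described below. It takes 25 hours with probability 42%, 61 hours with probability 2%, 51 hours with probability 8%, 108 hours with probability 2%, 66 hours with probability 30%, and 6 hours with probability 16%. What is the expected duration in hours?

38.72 hours

EV = 0.42 × 25 + 0.02 × 61 + 0.08 × 51 + 0.02 × 108 + 0.3 × 66 + 0.16 × 6 = 10.5 + 1.22 + 4.08 + 2.16 + 19.8 + 0.96 = 38.72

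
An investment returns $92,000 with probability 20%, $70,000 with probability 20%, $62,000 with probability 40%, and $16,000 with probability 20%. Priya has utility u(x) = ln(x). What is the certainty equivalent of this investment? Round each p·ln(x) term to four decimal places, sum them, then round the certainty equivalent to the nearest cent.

E[u] = 0.2·ln(92000) + 0.2·ln(70000) + 0.4·ln(62000) + 0.2·ln(16000) = 2.2859 + 2.2313 + 4.4140 + 1.9361 = 10.8673
CE = e^10.8673 ≈ 52433.45

$52,433.45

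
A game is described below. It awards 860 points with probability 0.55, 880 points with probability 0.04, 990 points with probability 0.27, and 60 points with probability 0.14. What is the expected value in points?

783.9 points

EV = 0.55 × 860 + 0.04 × 880 + 0.27 × 990 + 0.14 × 60 = 473 + 35.2 + 267.3 + 8.4 = 783.9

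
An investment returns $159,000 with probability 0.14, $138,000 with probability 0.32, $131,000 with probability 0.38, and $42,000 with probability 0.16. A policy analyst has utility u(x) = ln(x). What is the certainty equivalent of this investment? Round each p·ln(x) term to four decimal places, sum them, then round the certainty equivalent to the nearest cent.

$114,085.11

E[u] = 0.14·ln(159000) + 0.32·ln(138000) + 0.38·ln(131000) + 0.16·ln(42000) = 1.6767 + 3.7872 + 4.4775 + 1.7033 = 11.6447
CE = e^11.6447 ≈ 114085.11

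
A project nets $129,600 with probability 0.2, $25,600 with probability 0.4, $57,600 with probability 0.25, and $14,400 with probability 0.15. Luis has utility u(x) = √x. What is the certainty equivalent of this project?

$45,796

E[u] = 0.2·√129600 + 0.4·√25600 + 0.25·√57600 + 0.15·√14400 = 0.2·360 + 0.4·160 + 0.25·240 + 0.15·120 = 214
CE = (214)² = 45796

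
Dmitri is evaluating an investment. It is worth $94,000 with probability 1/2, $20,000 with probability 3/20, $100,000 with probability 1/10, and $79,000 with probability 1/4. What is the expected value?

$79,750

EV = 1/2 × 94000 + 3/20 × 20000 + 1/10 × 100000 + 1/4 × 79000 = 47000 + 3000 + 10000 + 19750 = 79750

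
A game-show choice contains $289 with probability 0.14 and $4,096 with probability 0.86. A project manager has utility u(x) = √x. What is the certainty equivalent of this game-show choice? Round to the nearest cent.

$3,297.06

E[u] = 0.14·√289 + 0.86·√4096 = 0.14·17 + 0.86·64 = 57.42
CE = (57.42)² = 3297.0564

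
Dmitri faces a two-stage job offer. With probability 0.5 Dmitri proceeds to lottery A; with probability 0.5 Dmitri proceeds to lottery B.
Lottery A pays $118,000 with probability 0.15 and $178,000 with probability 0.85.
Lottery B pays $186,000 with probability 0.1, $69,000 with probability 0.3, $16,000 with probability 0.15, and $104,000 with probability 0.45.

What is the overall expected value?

$128,750

EV(A) = 0.15 × 118000 + 0.85 × 178000 = 17700 + 151300 = 169000
EV(B) = 0.1 × 186000 + 0.3 × 69000 + 0.15 × 16000 + 0.45 × 104000 = 18600 + 20700 + 2400 + 46800 = 88500
Overall = 0.5 × 169000 + 0.5 × 88500 = 84500 + 44250 = 128750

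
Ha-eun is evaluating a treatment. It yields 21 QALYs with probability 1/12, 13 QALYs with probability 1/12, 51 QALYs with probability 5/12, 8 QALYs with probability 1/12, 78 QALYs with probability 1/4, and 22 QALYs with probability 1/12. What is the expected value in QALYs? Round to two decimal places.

EV = 1/12 × 21 + 1/12 × 13 + 5/12 × 51 + 1/12 × 8 + 1/4 × 78 + 1/12 × 22 = 1.75 + 1.0833 + 21.25 + 0.6667 + 19.5 + 1.8333 = 46.0833

46.08 QALYs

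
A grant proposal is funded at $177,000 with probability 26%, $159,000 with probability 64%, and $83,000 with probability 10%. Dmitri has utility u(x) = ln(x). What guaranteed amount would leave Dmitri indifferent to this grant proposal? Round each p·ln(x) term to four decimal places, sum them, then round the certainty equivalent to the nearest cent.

E[u] = 0.26·ln(177000) + 0.64·ln(159000) + 0.1·ln(83000) = 3.1418 + 7.6651 + 1.1327 = 11.9396
CE = e^11.9396 ≈ 153215.39

$153,215.39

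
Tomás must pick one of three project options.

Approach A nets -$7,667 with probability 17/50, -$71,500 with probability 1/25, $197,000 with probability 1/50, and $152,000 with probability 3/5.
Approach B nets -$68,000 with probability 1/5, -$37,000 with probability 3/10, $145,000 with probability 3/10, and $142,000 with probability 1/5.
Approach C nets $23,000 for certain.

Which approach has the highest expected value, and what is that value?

Approach A ($89,673.22)

Approach A = 17/50 × (-7667) + 1/25 × (-71500) + 1/50 × 197000 + 3/5 × 152000 = -2606.78 − 2860 + 3940 + 91200 = 89673.22
Approach B = 1/5 × (-68000) + 3/10 × (-37000) + 3/10 × 145000 + 1/5 × 142000 = -13600 − 11100 + 43500 + 28400 = 47200
Approach C: 23000 (certain)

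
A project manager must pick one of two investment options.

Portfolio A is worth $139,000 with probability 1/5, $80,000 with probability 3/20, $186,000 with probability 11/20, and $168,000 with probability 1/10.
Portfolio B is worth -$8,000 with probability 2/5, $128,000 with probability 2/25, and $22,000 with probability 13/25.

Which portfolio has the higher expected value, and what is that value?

Portfolio A = 1/5 × 139000 + 3/20 × 80000 + 11/20 × 186000 + 1/10 × 168000 = 27800 + 12000 + 102300 + 16800 = 158900
Portfolio B = 2/5 × (-8000) + 2/25 × 128000 + 13/25 × 22000 = -3200 + 10240 + 11440 = 18480

Portfolio A ($158,900)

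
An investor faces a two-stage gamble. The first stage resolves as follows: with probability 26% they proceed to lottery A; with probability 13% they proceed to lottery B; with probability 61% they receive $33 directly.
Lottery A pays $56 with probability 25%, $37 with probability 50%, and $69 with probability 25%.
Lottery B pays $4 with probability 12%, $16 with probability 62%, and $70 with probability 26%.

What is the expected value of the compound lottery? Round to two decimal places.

EV(A) = 0.25 × 56 + 0.5 × 37 + 0.25 × 69 = 14 + 18.5 + 17.25 = 49.75
EV(B) = 0.12 × 4 + 0.62 × 16 + 0.26 × 70 = 0.48 + 9.92 + 18.2 = 28.6
Branch C: 33 (certain)
Overall = 0.26 × 49.75 + 0.13 × 28.6 + 0.61 × 33 = 12.935 + 3.718 + 20.13 = 36.783

$36.78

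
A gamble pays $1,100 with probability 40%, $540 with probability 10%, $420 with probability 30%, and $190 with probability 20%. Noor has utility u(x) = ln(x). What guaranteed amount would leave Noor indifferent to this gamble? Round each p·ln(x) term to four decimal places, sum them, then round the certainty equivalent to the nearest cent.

E[u] = 0.4·ln(1100) + 0.1·ln(540) + 0.3·ln(420) + 0.2·ln(190) = 2.8012 + 0.6292 + 1.8121 + 1.0494 = 6.2919
CE = e^6.2919 ≈ 540.18

$540.18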